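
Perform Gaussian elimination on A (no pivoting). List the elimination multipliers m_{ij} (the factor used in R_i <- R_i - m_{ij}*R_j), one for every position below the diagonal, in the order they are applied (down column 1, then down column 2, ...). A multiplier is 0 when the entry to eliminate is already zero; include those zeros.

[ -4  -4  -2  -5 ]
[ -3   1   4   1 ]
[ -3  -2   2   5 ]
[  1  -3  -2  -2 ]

Forward elimination:
R2 <- R2 - (3/4)*R1:  [    0     4  11/2  19/4 ]
R3 <- R3 - (3/4)*R1:  [    0     1   7/2  35/4 ]
R4 <- R4 - (-1/4)*R1:  [     0     -4   -5/2  -13/4 ]
R3 <- R3 - (1/4)*R2:  [      0       0    17/8  121/16 ]
R4 <- R4 - (-1)*R2:  [   0    0    3  3/2 ]
R4 <- R4 - (24/17)*R3:  [       0        0        0  -156/17 ]
Multipliers (in order of application): m_{21} = 3/4, m_{31} = 3/4, m_{41} = -1/4, m_{32} = 1/4, m_{42} = -1, m_{43} = 24/17

multipliers: 3/4, 3/4, -1/4, 1/4, -1, 24/17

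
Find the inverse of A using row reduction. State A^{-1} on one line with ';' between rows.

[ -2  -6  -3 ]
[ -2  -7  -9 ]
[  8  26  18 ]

inverse = [-9 -5/2 -11/4; 3 1 1; -1/3 -1/3 -1/6]

Gauss-Jordan on [A | I]:
R1 <- (1/-2)*R1:  [    1     3   3/2  |  -1/2     0     0 ]
R2 <- R2 - (-2)*R1:  [  0  -1  -6  |  -1   1   0 ]
R3 <- R3 - (8)*R1:  [ 0  2  6  |  4  0  1 ]
R2 <- (1/-1)*R2:  [  0   1   6  |   1  -1   0 ]
R1 <- R1 - (3)*R2:  [     1      0  -33/2  |   -7/2      3      0 ]
R3 <- R3 - (2)*R2:  [  0   0  -6  |   2   2   1 ]
R3 <- (1/-6)*R3:  [    0     0     1  |  -1/3  -1/3  -1/6 ]
R1 <- R1 - (-33/2)*R3:  [     1      0      0  |     -9   -5/2  -11/4 ]
R2 <- R2 - (6)*R3:  [ 0  1  0  |  3  1  1 ]
Right block of [I | A^{-1}] is the inverse:
[   -9  -5/2  -11/4 ]
[    3     1      1 ]
[ -1/3  -1/3   -1/6 ]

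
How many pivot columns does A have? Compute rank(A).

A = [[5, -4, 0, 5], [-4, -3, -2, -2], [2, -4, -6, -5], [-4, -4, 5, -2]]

rank(A) = 4

Row reduction:
R2 <- R2 - (-4/5)*R1:  [     0  -31/5     -2      2 ]
R3 <- R3 - (2/5)*R1:  [     0  -12/5     -6     -7 ]
R4 <- R4 - (-4/5)*R1:  [     0  -36/5      5      2 ]
R3 <- R3 - (12/31)*R2:  [       0        0  -162/31  -241/31 ]
R4 <- R4 - (36/31)*R2:  [      0       0  227/31  -10/31 ]
R4 <- R4 - (-227/162)*R3:  [         0          0          0  -1817/162 ]
Row echelon form:
[ 5     -4        0          5 ]
[ 0  -31/5       -2          2 ]
[ 0      0  -162/31    -241/31 ]
[ 0      0        0  -1817/162 ]
Nonzero rows / pivot columns: 4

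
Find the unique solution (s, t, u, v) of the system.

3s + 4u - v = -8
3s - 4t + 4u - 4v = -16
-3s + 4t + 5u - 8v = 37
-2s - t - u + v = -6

Forward elimination on [A|b]:
R2 <- R2 - (1)*R1:  [  0  -4   0  -3  -8 ]
R3 <- R3 - (-1)*R1:  [  0   4   9  -9  29 ]
R4 <- R4 - (-2/3)*R1:  [     0     -1    5/3    1/3  -34/3 ]
R3 <- R3 - (-1)*R2:  [   0    0    9  -12   21 ]
R4 <- R4 - (1/4)*R2:  [     0      0    5/3  13/12  -28/3 ]
R4 <- R4 - (5/27)*R3:  [      0       0       0  119/36  -119/9 ]
Row echelon form:
[ 3   0  4      -1  |      -8 ]
[ 0  -4  0      -3  |      -8 ]
[ 0   0  9     -12  |      21 ]
[ 0   0  0  119/36  |  -119/9 ]
Back-substitution:
v = (-119/9) / (119/36) = -4
u = (21 - (-12)*(-4)) / 9 = -3
t = (-8 - (-3)*(-4)) / -4 = 5
s = (-8 - (4)*(-3) - (-1)*(-4)) / 3 = 0

(0, 5, -3, -4)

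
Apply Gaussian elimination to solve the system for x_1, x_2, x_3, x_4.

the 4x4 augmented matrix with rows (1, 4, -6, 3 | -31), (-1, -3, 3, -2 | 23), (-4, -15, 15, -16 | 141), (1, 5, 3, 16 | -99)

(-4, -3, 0, -5)

Forward elimination on [A|b]:
R2 <- R2 - (-1)*R1:  [  0   1  -3   1  -8 ]
R3 <- R3 - (-4)*R1:  [  0   1  -9  -4  17 ]
R4 <- R4 - (1)*R1:  [   0    1    9   13  -68 ]
R3 <- R3 - (1)*R2:  [  0   0  -6  -5  25 ]
R4 <- R4 - (1)*R2:  [   0    0   12   12  -60 ]
R4 <- R4 - (-2)*R3:  [   0    0    0    2  -10 ]
Row echelon form:
[ 1  4  -6   3  |  -31 ]
[ 0  1  -3   1  |   -8 ]
[ 0  0  -6  -5  |   25 ]
[ 0  0   0   2  |  -10 ]
Back-substitution:
x_4 = (-10) / 2 = -5
x_3 = (25 - (-5)*(-5)) / -6 = 0
x_2 = (-8 - (-3)*(0) - (1)*(-5)) / 1 = -3
x_1 = (-31 - (4)*(-3) - (-6)*(0) - (3)*(-5)) / 1 = -4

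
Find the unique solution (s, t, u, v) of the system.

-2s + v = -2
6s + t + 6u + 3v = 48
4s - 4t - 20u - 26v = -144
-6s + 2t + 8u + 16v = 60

(2, 0, 5, 2)

Forward elimination on [A|b]:
R2 <- R2 - (-3)*R1:  [  0   1   6   6  42 ]
R3 <- R3 - (-2)*R1:  [    0    -4   -20   -24  -148 ]
R4 <- R4 - (3)*R1:  [  0   2   8  13  66 ]
R3 <- R3 - (-4)*R2:  [  0   0   4   0  20 ]
R4 <- R4 - (2)*R2:  [   0    0   -4    1  -18 ]
R4 <- R4 - (-1)*R3:  [ 0  0  0  1  2 ]
Row echelon form:
[ -2  0  0  1  |  -2 ]
[  0  1  6  6  |  42 ]
[  0  0  4  0  |  20 ]
[  0  0  0  1  |   2 ]
Back-substitution:
v = (2) / 1 = 2
u = (20) / 4 = 5
t = (42 - (6)*(5) - (6)*(2)) / 1 = 0
s = (-2 - (1)*(2)) / -2 = 2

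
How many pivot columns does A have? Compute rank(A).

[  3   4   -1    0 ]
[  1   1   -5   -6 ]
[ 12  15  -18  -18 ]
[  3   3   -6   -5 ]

rank(A) = 3

Row reduction:
R2 <- R2 - (1/3)*R1:  [     0   -1/3  -14/3     -6 ]
R3 <- R3 - (4)*R1:  [   0   -1  -14  -18 ]
R4 <- R4 - (1)*R1:  [  0  -1  -5  -5 ]
R3 <- R3 - (3)*R2:  [ 0  0  0  0 ]
R4 <- R4 - (3)*R2:  [  0   0   9  13 ]
R3 <-> R4   (pivot in column 3 was zero)
[ 3     4     -1   0 ]
[ 0  -1/3  -14/3  -6 ]
[ 0     0      9  13 ]
[ 0     0      0   0 ]
Row echelon form:
[ 3     4     -1   0 ]
[ 0  -1/3  -14/3  -6 ]
[ 0     0      9  13 ]
[ 0     0      0   0 ]
Nonzero rows / pivot columns: 3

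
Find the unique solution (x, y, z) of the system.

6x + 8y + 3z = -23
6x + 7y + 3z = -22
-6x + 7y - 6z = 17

Forward elimination on [A|b]:
R2 <- R2 - (1)*R1:  [  0  -1   0   1 ]
R3 <- R3 - (-1)*R1:  [  0  15  -3  -6 ]
R3 <- R3 - (-15)*R2:  [  0   0  -3   9 ]
Row echelon form:
[ 6   8   3  |  -23 ]
[ 0  -1   0  |    1 ]
[ 0   0  -3  |    9 ]
Back-substitution:
z = (9) / -3 = -3
y = (1) / -1 = -1
x = (-23 - (8)*(-1) - (3)*(-3)) / 6 = -1

(-1, -1, -3)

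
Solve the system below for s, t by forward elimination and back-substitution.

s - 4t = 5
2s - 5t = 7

Forward elimination on [A|b]:
R2 <- R2 - (2)*R1:  [  0   3  -3 ]
Row echelon form:
[ 1  -4  |   5 ]
[ 0   3  |  -3 ]
Back-substitution:
t = (-3) / 3 = -1
s = (5 - (-4)*(-1)) / 1 = 1

(1, -1)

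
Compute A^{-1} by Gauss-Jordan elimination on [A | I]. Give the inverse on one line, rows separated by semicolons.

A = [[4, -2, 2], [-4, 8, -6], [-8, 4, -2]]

Gauss-Jordan on [A | I]:
R1 <- (1/4)*R1:  [    1  -1/2   1/2  |   1/4     0     0 ]
R2 <- R2 - (-4)*R1:  [  0   6  -4  |   1   1   0 ]
R3 <- R3 - (-8)*R1:  [ 0  0  2  |  2  0  1 ]
R2 <- (1/6)*R2:  [    0     1  -2/3  |   1/6   1/6     0 ]
R1 <- R1 - (-1/2)*R2:  [    1     0   1/6  |   1/3  1/12     0 ]
R3 <- (1/2)*R3:  [   0    0    1  |    1    0  1/2 ]
R1 <- R1 - (1/6)*R3:  [     1      0      0  |    1/6   1/12  -1/12 ]
R2 <- R2 - (-2/3)*R3:  [   0    1    0  |  5/6  1/6  1/3 ]
Right block of [I | A^{-1}] is the inverse:
[ 1/6  1/12  -1/12 ]
[ 5/6   1/6    1/3 ]
[   1     0    1/2 ]

inverse = [1/6 1/12 -1/12; 5/6 1/6 1/3; 1 0 1/2]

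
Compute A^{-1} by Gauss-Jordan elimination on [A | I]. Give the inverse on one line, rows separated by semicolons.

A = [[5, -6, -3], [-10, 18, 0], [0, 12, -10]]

Gauss-Jordan on [A | I]:
R1 <- (1/5)*R1:  [    1  -6/5  -3/5  |   1/5     0     0 ]
R2 <- R2 - (-10)*R1:  [  0   6  -6  |   2   1   0 ]
R2 <- (1/6)*R2:  [   0    1   -1  |  1/3  1/6    0 ]
R1 <- R1 - (-6/5)*R2:  [    1     0  -9/5  |   3/5   1/5     0 ]
R3 <- R3 - (12)*R2:  [  0   0   2  |  -4  -2   1 ]
R3 <- (1/2)*R3:  [   0    0    1  |   -2   -1  1/2 ]
R1 <- R1 - (-9/5)*R3:  [    1     0     0  |    -3  -8/5  9/10 ]
R2 <- R2 - (-1)*R3:  [    0     1     0  |  -5/3  -5/6   1/2 ]
Right block of [I | A^{-1}] is the inverse:
[   -3  -8/5  9/10 ]
[ -5/3  -5/6   1/2 ]
[   -2    -1   1/2 ]

inverse = [-3 -8/5 9/10; -5/3 -5/6 1/2; -2 -1 1/2]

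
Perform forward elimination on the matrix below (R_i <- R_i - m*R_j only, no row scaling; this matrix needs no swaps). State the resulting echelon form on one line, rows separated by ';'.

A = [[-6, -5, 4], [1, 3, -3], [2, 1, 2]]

REF = [-6 -5 4; 0 13/6 -7/3; 0 0 34/13]

Forward elimination:
R2 <- R2 - (-1/6)*R1:  [    0  13/6  -7/3 ]
R3 <- R3 - (-1/3)*R1:  [    0  -2/3  10/3 ]
R3 <- R3 - (-4/13)*R2:  [     0      0  34/13 ]
Row echelon form:
[ -6    -5      4 ]
[  0  13/6   -7/3 ]
[  0     0  34/13 ]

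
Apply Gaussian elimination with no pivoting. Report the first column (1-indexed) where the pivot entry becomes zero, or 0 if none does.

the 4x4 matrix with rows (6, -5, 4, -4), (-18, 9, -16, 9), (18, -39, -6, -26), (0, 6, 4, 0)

Naive forward elimination:
R2 <- R2 - (-3)*R1:  [  0  -6  -4  -3 ]
R3 <- R3 - (3)*R1:  [   0  -24  -18  -14 ]
R3 <- R3 - (4)*R2:  [  0   0  -2  -2 ]
R4 <- R4 - (-1)*R2:  [  0   0   0  -3 ]
All pivots nonzero; naive elimination completes without hitting a zero pivot.

first zero-pivot column = 0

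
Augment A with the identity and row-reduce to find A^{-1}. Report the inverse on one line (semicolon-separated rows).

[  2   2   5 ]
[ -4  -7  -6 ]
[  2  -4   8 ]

Gauss-Jordan on [A | I]:
R1 <- (1/2)*R1:  [   1    1  5/2  |  1/2    0    0 ]
R2 <- R2 - (-4)*R1:  [  0  -3   4  |   2   1   0 ]
R3 <- R3 - (2)*R1:  [  0  -6   3  |  -1   0   1 ]
R2 <- (1/-3)*R2:  [    0     1  -4/3  |  -2/3  -1/3     0 ]
R1 <- R1 - (1)*R2:  [    1     0  23/6  |   7/6   1/3     0 ]
R3 <- R3 - (-6)*R2:  [  0   0  -5  |  -5  -2   1 ]
R3 <- (1/-5)*R3:  [    0     0     1  |     1   2/5  -1/5 ]
R1 <- R1 - (23/6)*R3:  [     1      0      0  |   -8/3   -6/5  23/30 ]
R2 <- R2 - (-4/3)*R3:  [     0      1      0  |    2/3    1/5  -4/15 ]
Right block of [I | A^{-1}] is the inverse:
[ -8/3  -6/5  23/30 ]
[  2/3   1/5  -4/15 ]
[    1   2/5   -1/5 ]

inverse = [-8/3 -6/5 23/30; 2/3 1/5 -4/15; 1 2/5 -1/5]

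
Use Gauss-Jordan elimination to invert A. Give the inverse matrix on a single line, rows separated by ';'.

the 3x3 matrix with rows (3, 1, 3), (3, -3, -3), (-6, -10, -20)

Gauss-Jordan on [A | I]:
R1 <- (1/3)*R1:  [   1  1/3    1  |  1/3    0    0 ]
R2 <- R2 - (3)*R1:  [  0  -4  -6  |  -1   1   0 ]
R3 <- R3 - (-6)*R1:  [   0   -8  -14  |    2    0    1 ]
R2 <- (1/-4)*R2:  [    0     1   3/2  |   1/4  -1/4     0 ]
R1 <- R1 - (1/3)*R2:  [    1     0   1/2  |   1/4  1/12     0 ]
R3 <- R3 - (-8)*R2:  [  0   0  -2  |   4  -2   1 ]
R3 <- (1/-2)*R3:  [    0     0     1  |    -2     1  -1/2 ]
R1 <- R1 - (1/2)*R3:  [     1      0      0  |    5/4  -5/12    1/4 ]
R2 <- R2 - (3/2)*R3:  [    0     1     0  |  13/4  -7/4   3/4 ]
Right block of [I | A^{-1}] is the inverse:
[  5/4  -5/12   1/4 ]
[ 13/4   -7/4   3/4 ]
[   -2      1  -1/2 ]

inverse = [5/4 -5/12 1/4; 13/4 -7/4 3/4; -2 1 -1/2]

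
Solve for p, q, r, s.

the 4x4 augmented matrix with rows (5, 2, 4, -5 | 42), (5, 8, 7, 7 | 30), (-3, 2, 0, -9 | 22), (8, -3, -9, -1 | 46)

Forward elimination on [A|b]:
R2 <- R2 - (1)*R1:  [   0    6    3   12  -12 ]
R3 <- R3 - (-3/5)*R1:  [     0   16/5   12/5    -12  236/5 ]
R4 <- R4 - (8/5)*R1:  [      0   -31/5   -77/5       7  -106/5 ]
R3 <- R3 - (8/15)*R2:  [     0      0    4/5  -92/5  268/5 ]
R4 <- R4 - (-31/30)*R2:  [       0        0  -123/10     97/5   -168/5 ]
R4 <- R4 - (-123/8)*R3:  [      0       0       0  -527/2  1581/2 ]
Row echelon form:
[ 5  2    4      -5  |      42 ]
[ 0  6    3      12  |     -12 ]
[ 0  0  4/5   -92/5  |   268/5 ]
[ 0  0    0  -527/2  |  1581/2 ]
Back-substitution:
s = (1581/2) / (-527/2) = -3
r = (268/5 - (-92/5)*(-3)) / (4/5) = -2
q = (-12 - (3)*(-2) - (12)*(-3)) / 6 = 5
p = (42 - (2)*(5) - (4)*(-2) - (-5)*(-3)) / 5 = 5

(5, 5, -2, -3)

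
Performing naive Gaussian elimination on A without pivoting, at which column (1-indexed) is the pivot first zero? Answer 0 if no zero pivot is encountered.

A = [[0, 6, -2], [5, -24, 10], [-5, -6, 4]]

Naive forward elimination:
Pivot entry (1,1) is zero but row 2 has 5 in column 1 -> naive elimination stops; a row interchange (e.g. R1 <-> R2) would be required here.

first zero-pivot column = 1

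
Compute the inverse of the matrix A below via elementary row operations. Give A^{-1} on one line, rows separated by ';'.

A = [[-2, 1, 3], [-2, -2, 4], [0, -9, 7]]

Gauss-Jordan on [A | I]:
R1 <- (1/-2)*R1:  [    1  -1/2  -3/2  |  -1/2     0     0 ]
R2 <- R2 - (-2)*R1:  [  0  -3   1  |  -1   1   0 ]
R2 <- (1/-3)*R2:  [    0     1  -1/3  |   1/3  -1/3     0 ]
R1 <- R1 - (-1/2)*R2:  [    1     0  -5/3  |  -1/3  -1/6     0 ]
R3 <- R3 - (-9)*R2:  [  0   0   4  |   3  -3   1 ]
R3 <- (1/4)*R3:  [    0     0     1  |   3/4  -3/4   1/4 ]
R1 <- R1 - (-5/3)*R3:  [      1       0       0  |   11/12  -17/12    5/12 ]
R2 <- R2 - (-1/3)*R3:  [     0      1      0  |   7/12  -7/12   1/12 ]
Right block of [I | A^{-1}] is the inverse:
[ 11/12  -17/12  5/12 ]
[  7/12   -7/12  1/12 ]
[   3/4    -3/4   1/4 ]

inverse = [11/12 -17/12 5/12; 7/12 -7/12 1/12; 3/4 -3/4 1/4]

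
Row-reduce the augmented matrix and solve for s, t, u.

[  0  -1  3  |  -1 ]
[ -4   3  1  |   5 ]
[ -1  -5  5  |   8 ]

(-3, -2, -1)

Forward elimination on [A|b]:
R1 <-> R2   (pivot in column 1 was zero)
[ -4   3  1   5 ]
[  0  -1  3  -1 ]
[ -1  -5  5   8 ]
R3 <- R3 - (1/4)*R1:  [     0  -23/4   19/4   27/4 ]
R3 <- R3 - (23/4)*R2:  [     0      0  -25/2   25/2 ]
Row echelon form:
[ -4   3      1  |     5 ]
[  0  -1      3  |    -1 ]
[  0   0  -25/2  |  25/2 ]
Back-substitution:
u = (25/2) / (-25/2) = -1
t = (-1 - (3)*(-1)) / -1 = -2
s = (5 - (3)*(-2) - (1)*(-1)) / -4 = -3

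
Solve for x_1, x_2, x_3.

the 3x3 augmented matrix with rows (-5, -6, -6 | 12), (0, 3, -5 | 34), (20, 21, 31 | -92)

Forward elimination on [A|b]:
R3 <- R3 - (-4)*R1:  [   0   -3    7  -44 ]
R3 <- R3 - (-1)*R2:  [   0    0    2  -10 ]
Row echelon form:
[ -5  -6  -6  |   12 ]
[  0   3  -5  |   34 ]
[  0   0   2  |  -10 ]
Back-substitution:
x_3 = (-10) / 2 = -5
x_2 = (34 - (-5)*(-5)) / 3 = 3
x_1 = (12 - (-6)*(3) - (-6)*(-5)) / -5 = 0

(0, 3, -5)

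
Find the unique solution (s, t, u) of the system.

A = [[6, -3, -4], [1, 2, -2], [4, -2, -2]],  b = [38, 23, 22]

Forward elimination on [A|b]:
R2 <- R2 - (1/6)*R1:  [    0   5/2  -4/3  50/3 ]
R3 <- R3 - (2/3)*R1:  [     0      0    2/3  -10/3 ]
Row echelon form:
[ 6   -3    -4  |     38 ]
[ 0  5/2  -4/3  |   50/3 ]
[ 0    0   2/3  |  -10/3 ]
Back-substitution:
u = (-10/3) / (2/3) = -5
t = (50/3 - (-4/3)*(-5)) / (5/2) = 4
s = (38 - (-3)*(4) - (-4)*(-5)) / 6 = 5

(5, 4, -5)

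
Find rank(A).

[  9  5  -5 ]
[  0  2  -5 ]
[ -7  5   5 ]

rank(A) = 3

Row reduction:
R3 <- R3 - (-7/9)*R1:  [    0  80/9  10/9 ]
R3 <- R3 - (40/9)*R2:  [    0     0  70/3 ]
Row echelon form:
[ 9  5    -5 ]
[ 0  2    -5 ]
[ 0  0  70/3 ]
Nonzero rows / pivot columns: 3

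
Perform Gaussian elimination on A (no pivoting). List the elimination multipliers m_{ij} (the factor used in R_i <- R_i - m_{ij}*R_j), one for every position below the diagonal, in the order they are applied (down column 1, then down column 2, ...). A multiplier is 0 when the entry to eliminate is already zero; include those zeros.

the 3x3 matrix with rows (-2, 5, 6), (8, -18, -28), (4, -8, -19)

multipliers: -4, -2, 1

Forward elimination:
R2 <- R2 - (-4)*R1:  [  0   2  -4 ]
R3 <- R3 - (-2)*R1:  [  0   2  -7 ]
R3 <- R3 - (1)*R2:  [  0   0  -3 ]
Multipliers (in order of application): m_{21} = -4, m_{31} = -2, m_{32} = 1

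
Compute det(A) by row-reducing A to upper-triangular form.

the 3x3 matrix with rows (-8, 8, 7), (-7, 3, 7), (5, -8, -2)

det(A) = 55

Forward elimination:
R2 <- R2 - (7/8)*R1:  [   0   -4  7/8 ]
R3 <- R3 - (-5/8)*R1:  [    0    -3  19/8 ]
R3 <- R3 - (3/4)*R2:  [     0      0  55/32 ]
Upper-triangular form:
[ -8   8      7 ]
[  0  -4    7/8 ]
[  0   0  55/32 ]
det(A) = (-1)^0 * (-8) * (-4) * (55/32) = 55  (0 row swaps -> sign +1)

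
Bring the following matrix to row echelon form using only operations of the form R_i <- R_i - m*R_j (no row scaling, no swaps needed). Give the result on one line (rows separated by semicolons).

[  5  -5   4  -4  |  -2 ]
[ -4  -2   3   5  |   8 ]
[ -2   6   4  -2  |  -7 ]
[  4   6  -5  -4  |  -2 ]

REF = [5 -5 4 -4 -2; 0 -6 31/5 9/5 32/5; 0 0 146/15 -12/5 -53/15; 0 0 0 199/73 806/73]

Forward elimination:
R2 <- R2 - (-4/5)*R1:  [    0    -6  31/5   9/5  32/5 ]
R3 <- R3 - (-2/5)*R1:  [     0      4   28/5  -18/5  -39/5 ]
R4 <- R4 - (4/5)*R1:  [     0     10  -41/5   -4/5   -2/5 ]
R3 <- R3 - (-2/3)*R2:  [      0       0  146/15   -12/5  -53/15 ]
R4 <- R4 - (-5/3)*R2:  [      0       0   32/15    11/5  154/15 ]
R4 <- R4 - (16/73)*R3:  [      0       0       0  199/73  806/73 ]
Row echelon form:
[ 5  -5       4      -4  |      -2 ]
[ 0  -6    31/5     9/5  |    32/5 ]
[ 0   0  146/15   -12/5  |  -53/15 ]
[ 0   0       0  199/73  |  806/73 ]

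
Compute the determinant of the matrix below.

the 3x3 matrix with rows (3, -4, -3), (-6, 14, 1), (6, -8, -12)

Forward elimination:
R2 <- R2 - (-2)*R1:  [  0   6  -5 ]
R3 <- R3 - (2)*R1:  [  0   0  -6 ]
Upper-triangular form:
[ 3  -4  -3 ]
[ 0   6  -5 ]
[ 0   0  -6 ]
det(A) = (-1)^0 * (3) * (6) * (-6) = -108  (0 row swaps -> sign +1)

det(A) = -108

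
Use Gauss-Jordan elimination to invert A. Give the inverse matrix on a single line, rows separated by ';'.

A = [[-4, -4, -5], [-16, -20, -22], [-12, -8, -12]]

Gauss-Jordan on [A | I]:
R1 <- (1/-4)*R1:  [    1     1   5/4  |  -1/4     0     0 ]
R2 <- R2 - (-16)*R1:  [  0  -4  -2  |  -4   1   0 ]
R3 <- R3 - (-12)*R1:  [  0   4   3  |  -3   0   1 ]
R2 <- (1/-4)*R2:  [    0     1   1/2  |     1  -1/4     0 ]
R1 <- R1 - (1)*R2:  [    1     0   3/4  |  -5/4   1/4     0 ]
R3 <- R3 - (4)*R2:  [  0   0   1  |  -7   1   1 ]
R1 <- R1 - (3/4)*R3:  [    1     0     0  |     4  -1/2  -3/4 ]
R2 <- R2 - (1/2)*R3:  [    0     1     0  |   9/2  -3/4  -1/2 ]
Right block of [I | A^{-1}] is the inverse:
[   4  -1/2  -3/4 ]
[ 9/2  -3/4  -1/2 ]
[  -7     1     1 ]

inverse = [4 -1/2 -3/4; 9/2 -3/4 -1/2; -7 1 1]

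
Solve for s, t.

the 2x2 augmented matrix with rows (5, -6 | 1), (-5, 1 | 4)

Forward elimination on [A|b]:
R2 <- R2 - (-1)*R1:  [  0  -5   5 ]
Row echelon form:
[ 5  -6  |  1 ]
[ 0  -5  |  5 ]
Back-substitution:
t = (5) / -5 = -1
s = (1 - (-6)*(-1)) / 5 = -1

(-1, -1)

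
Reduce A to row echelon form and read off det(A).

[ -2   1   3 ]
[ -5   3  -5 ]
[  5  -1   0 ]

Forward elimination:
R2 <- R2 - (5/2)*R1:  [     0    1/2  -25/2 ]
R3 <- R3 - (-5/2)*R1:  [    0   3/2  15/2 ]
R3 <- R3 - (3)*R2:  [  0   0  45 ]
Upper-triangular form:
[ -2    1      3 ]
[  0  1/2  -25/2 ]
[  0    0     45 ]
det(A) = (-1)^0 * (-2) * (1/2) * (45) = -45  (0 row swaps -> sign +1)

det(A) = -45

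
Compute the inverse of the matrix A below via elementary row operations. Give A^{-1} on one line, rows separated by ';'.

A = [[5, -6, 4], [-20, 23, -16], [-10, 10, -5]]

inverse = [-3 -2/3 -4/15; -4 -1 0; -2 -2/3 1/3]

Gauss-Jordan on [A | I]:
R1 <- (1/5)*R1:  [    1  -6/5   4/5  |   1/5     0     0 ]
R2 <- R2 - (-20)*R1:  [  0  -1   0  |   4   1   0 ]
R3 <- R3 - (-10)*R1:  [  0  -2   3  |   2   0   1 ]
R2 <- (1/-1)*R2:  [  0   1   0  |  -4  -1   0 ]
R1 <- R1 - (-6/5)*R2:  [     1      0    4/5  |  -23/5   -6/5      0 ]
R3 <- R3 - (-2)*R2:  [  0   0   3  |  -6  -2   1 ]
R3 <- (1/3)*R3:  [    0     0     1  |    -2  -2/3   1/3 ]
R1 <- R1 - (4/5)*R3:  [     1      0      0  |     -3   -2/3  -4/15 ]
Right block of [I | A^{-1}] is the inverse:
[ -3  -2/3  -4/15 ]
[ -4    -1      0 ]
[ -2  -2/3    1/3 ]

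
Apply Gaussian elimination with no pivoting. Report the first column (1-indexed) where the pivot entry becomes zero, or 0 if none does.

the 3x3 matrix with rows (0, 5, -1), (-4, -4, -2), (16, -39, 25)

Naive forward elimination:
Pivot entry (1,1) is zero but row 2 has -4 in column 1 -> naive elimination stops; a row interchange (e.g. R1 <-> R2) would be required here.

first zero-pivot column = 1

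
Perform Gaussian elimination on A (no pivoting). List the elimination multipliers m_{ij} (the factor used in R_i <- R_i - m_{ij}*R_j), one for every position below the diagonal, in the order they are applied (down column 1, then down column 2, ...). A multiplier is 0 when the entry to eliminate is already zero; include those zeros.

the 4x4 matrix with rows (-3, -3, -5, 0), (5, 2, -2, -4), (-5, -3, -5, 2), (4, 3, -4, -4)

multipliers: -5/3, 5/3, -4/3, -2/3, 1/3, 65/32

Forward elimination:
R2 <- R2 - (-5/3)*R1:  [     0     -3  -31/3     -4 ]
R3 <- R3 - (5/3)*R1:  [    0     2  10/3     2 ]
R4 <- R4 - (-4/3)*R1:  [     0     -1  -32/3     -4 ]
R3 <- R3 - (-2/3)*R2:  [     0      0  -32/9   -2/3 ]
R4 <- R4 - (1/3)*R2:  [     0      0  -65/9   -8/3 ]
R4 <- R4 - (65/32)*R3:  [      0       0       0  -21/16 ]
Multipliers (in order of application): m_{21} = -5/3, m_{31} = 5/3, m_{41} = -4/3, m_{32} = -2/3, m_{42} = 1/3, m_{43} = 65/32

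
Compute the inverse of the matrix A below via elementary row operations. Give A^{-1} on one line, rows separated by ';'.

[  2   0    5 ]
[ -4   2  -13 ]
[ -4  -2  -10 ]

inverse = [23/6 5/6 5/6; -1 0 -1/2; -4/3 -1/3 -1/3]

Gauss-Jordan on [A | I]:
R1 <- (1/2)*R1:  [   1    0  5/2  |  1/2    0    0 ]
R2 <- R2 - (-4)*R1:  [  0   2  -3  |   2   1   0 ]
R3 <- R3 - (-4)*R1:  [  0  -2   0  |   2   0   1 ]
R2 <- (1/2)*R2:  [    0     1  -3/2  |     1   1/2     0 ]
R3 <- R3 - (-2)*R2:  [  0   0  -3  |   4   1   1 ]
R3 <- (1/-3)*R3:  [    0     0     1  |  -4/3  -1/3  -1/3 ]
R1 <- R1 - (5/2)*R3:  [    1     0     0  |  23/6   5/6   5/6 ]
R2 <- R2 - (-3/2)*R3:  [    0     1     0  |    -1     0  -1/2 ]
Right block of [I | A^{-1}] is the inverse:
[ 23/6   5/6   5/6 ]
[   -1     0  -1/2 ]
[ -4/3  -1/3  -1/3 ]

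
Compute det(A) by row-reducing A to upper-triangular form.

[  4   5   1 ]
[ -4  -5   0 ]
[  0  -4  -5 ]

det(A) = 16

Forward elimination:
R2 <- R2 - (-1)*R1:  [ 0  0  1 ]
R2 <-> R3   (pivot in column 2 was zero)
[ 4   5   1 ]
[ 0  -4  -5 ]
[ 0   0   1 ]
Upper-triangular form:
[ 4   5   1 ]
[ 0  -4  -5 ]
[ 0   0   1 ]
det(A) = (-1)^1 * (4) * (-4) * (1) = 16  (1 row swap -> sign -1)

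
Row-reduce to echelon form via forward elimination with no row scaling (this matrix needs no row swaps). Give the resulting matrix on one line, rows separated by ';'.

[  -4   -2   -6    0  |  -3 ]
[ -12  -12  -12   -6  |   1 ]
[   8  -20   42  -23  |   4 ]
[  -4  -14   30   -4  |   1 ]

REF = [-4 -2 -6 0 -3; 0 -6 6 -6 10; 0 0 6 1 -42; 0 0 0 4 152]

Forward elimination:
R2 <- R2 - (3)*R1:  [  0  -6   6  -6  10 ]
R3 <- R3 - (-2)*R1:  [   0  -24   30  -23   -2 ]
R4 <- R4 - (1)*R1:  [   0  -12   36   -4    4 ]
R3 <- R3 - (4)*R2:  [   0    0    6    1  -42 ]
R4 <- R4 - (2)*R2:  [   0    0   24    8  -16 ]
R4 <- R4 - (4)*R3:  [   0    0    0    4  152 ]
Row echelon form:
[ -4  -2  -6   0  |   -3 ]
[  0  -6   6  -6  |   10 ]
[  0   0   6   1  |  -42 ]
[  0   0   0   4  |  152 ]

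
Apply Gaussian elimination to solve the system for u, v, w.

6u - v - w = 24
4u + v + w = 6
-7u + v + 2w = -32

(3, -1, -5)

Forward elimination on [A|b]:
R2 <- R2 - (2/3)*R1:  [   0  5/3  5/3  -10 ]
R3 <- R3 - (-7/6)*R1:  [    0  -1/6   5/6    -4 ]
R3 <- R3 - (-1/10)*R2:  [  0   0   1  -5 ]
Row echelon form:
[ 6   -1   -1  |   24 ]
[ 0  5/3  5/3  |  -10 ]
[ 0    0    1  |   -5 ]
Back-substitution:
w = (-5) / 1 = -5
v = (-10 - (5/3)*(-5)) / (5/3) = -1
u = (24 - (-1)*(-1) - (-1)*(-5)) / 6 = 3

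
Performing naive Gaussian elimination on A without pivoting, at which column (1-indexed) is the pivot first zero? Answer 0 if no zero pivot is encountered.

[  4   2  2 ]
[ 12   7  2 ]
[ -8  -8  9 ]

first zero-pivot column = 0

Naive forward elimination:
R2 <- R2 - (3)*R1:  [  0   1  -4 ]
R3 <- R3 - (-2)*R1:  [  0  -4  13 ]
R3 <- R3 - (-4)*R2:  [  0   0  -3 ]
All pivots nonzero; naive elimination completes without hitting a zero pivot.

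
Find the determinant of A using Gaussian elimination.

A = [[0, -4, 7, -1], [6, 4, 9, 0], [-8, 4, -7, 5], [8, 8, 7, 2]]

det(A) = 704

Forward elimination:
R1 <-> R2   (pivot in column 1 was zero)
[  6   4   9   0 ]
[  0  -4   7  -1 ]
[ -8   4  -7   5 ]
[  8   8   7   2 ]
R3 <- R3 - (-4/3)*R1:  [    0  28/3     5     5 ]
R4 <- R4 - (4/3)*R1:  [   0  8/3   -5    2 ]
R3 <- R3 - (-7/3)*R2:  [    0     0  64/3   8/3 ]
R4 <- R4 - (-2/3)*R2:  [    0     0  -1/3   4/3 ]
R4 <- R4 - (-1/64)*R3:  [    0     0     0  11/8 ]
Upper-triangular form:
[ 6   4     9     0 ]
[ 0  -4     7    -1 ]
[ 0   0  64/3   8/3 ]
[ 0   0     0  11/8 ]
det(A) = (-1)^1 * (6) * (-4) * (64/3) * (11/8) = 704  (1 row swap -> sign -1)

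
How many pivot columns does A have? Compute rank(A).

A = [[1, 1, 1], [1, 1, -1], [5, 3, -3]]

Row reduction:
R2 <- R2 - (1)*R1:  [  0   0  -2 ]
R3 <- R3 - (5)*R1:  [  0  -2  -8 ]
R2 <-> R3   (pivot in column 2 was zero)
[ 1   1   1 ]
[ 0  -2  -8 ]
[ 0   0  -2 ]
Row echelon form:
[ 1   1   1 ]
[ 0  -2  -8 ]
[ 0   0  -2 ]
Nonzero rows / pivot columns: 3

rank(A) = 3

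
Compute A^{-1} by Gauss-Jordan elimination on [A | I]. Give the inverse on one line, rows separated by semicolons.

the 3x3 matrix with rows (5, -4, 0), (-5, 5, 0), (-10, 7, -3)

Gauss-Jordan on [A | I]:
R1 <- (1/5)*R1:  [    1  -4/5     0  |   1/5     0     0 ]
R2 <- R2 - (-5)*R1:  [ 0  1  0  |  1  1  0 ]
R3 <- R3 - (-10)*R1:  [  0  -1  -3  |   2   0   1 ]
R1 <- R1 - (-4/5)*R2:  [   1    0    0  |    1  4/5    0 ]
R3 <- R3 - (-1)*R2:  [  0   0  -3  |   3   1   1 ]
R3 <- (1/-3)*R3:  [    0     0     1  |    -1  -1/3  -1/3 ]
Right block of [I | A^{-1}] is the inverse:
[  1   4/5     0 ]
[  1     1     0 ]
[ -1  -1/3  -1/3 ]

inverse = [1 4/5 0; 1 1 0; -1 -1/3 -1/3]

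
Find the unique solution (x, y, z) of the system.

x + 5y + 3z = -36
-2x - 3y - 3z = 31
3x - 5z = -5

Forward elimination on [A|b]:
R2 <- R2 - (-2)*R1:  [   0    7    3  -41 ]
R3 <- R3 - (3)*R1:  [   0  -15  -14  103 ]
R3 <- R3 - (-15/7)*R2:  [     0      0  -53/7  106/7 ]
Row echelon form:
[ 1  5      3  |    -36 ]
[ 0  7      3  |    -41 ]
[ 0  0  -53/7  |  106/7 ]
Back-substitution:
z = (106/7) / (-53/7) = -2
y = (-41 - (3)*(-2)) / 7 = -5
x = (-36 - (5)*(-5) - (3)*(-2)) / 1 = -5

(-5, -5, -2)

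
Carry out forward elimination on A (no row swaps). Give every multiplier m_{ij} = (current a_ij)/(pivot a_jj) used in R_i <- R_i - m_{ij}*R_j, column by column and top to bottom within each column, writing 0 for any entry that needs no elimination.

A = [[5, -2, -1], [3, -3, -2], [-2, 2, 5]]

multipliers: 3/5, -2/5, -2/3

Forward elimination:
R2 <- R2 - (3/5)*R1:  [    0  -9/5  -7/5 ]
R3 <- R3 - (-2/5)*R1:  [    0   6/5  23/5 ]
R3 <- R3 - (-2/3)*R2:  [    0     0  11/3 ]
Multipliers (in order of application): m_{21} = 3/5, m_{31} = -2/5, m_{32} = -2/3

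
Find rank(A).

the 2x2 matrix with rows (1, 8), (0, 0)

rank(A) = 1

Row reduction:
Row echelon form:
[ 1  8 ]
[ 0  0 ]
Nonzero rows / pivot columns: 1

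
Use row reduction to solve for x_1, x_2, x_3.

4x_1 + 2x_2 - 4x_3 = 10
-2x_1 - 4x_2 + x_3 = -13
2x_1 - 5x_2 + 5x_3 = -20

(0, 3, -1)

Forward elimination on [A|b]:
R2 <- R2 - (-1/2)*R1:  [  0  -3  -1  -8 ]
R3 <- R3 - (1/2)*R1:  [   0   -6    7  -25 ]
R3 <- R3 - (2)*R2:  [  0   0   9  -9 ]
Row echelon form:
[ 4   2  -4  |  10 ]
[ 0  -3  -1  |  -8 ]
[ 0   0   9  |  -9 ]
Back-substitution:
x_3 = (-9) / 9 = -1
x_2 = (-8 - (-1)*(-1)) / -3 = 3
x_1 = (10 - (2)*(3) - (-4)*(-1)) / 4 = 0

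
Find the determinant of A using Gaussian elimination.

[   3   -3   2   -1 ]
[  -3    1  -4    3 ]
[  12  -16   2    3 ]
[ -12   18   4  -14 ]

det(A) = -36

Forward elimination:
R2 <- R2 - (-1)*R1:  [  0  -2  -2   2 ]
R3 <- R3 - (4)*R1:  [  0  -4  -6   7 ]
R4 <- R4 - (-4)*R1:  [   0    6   12  -18 ]
R3 <- R3 - (2)*R2:  [  0   0  -2   3 ]
R4 <- R4 - (-3)*R2:  [   0    0    6  -12 ]
R4 <- R4 - (-3)*R3:  [  0   0   0  -3 ]
Upper-triangular form:
[ 3  -3   2  -1 ]
[ 0  -2  -2   2 ]
[ 0   0  -2   3 ]
[ 0   0   0  -3 ]
det(A) = (-1)^0 * (3) * (-2) * (-2) * (-3) = -36  (0 row swaps -> sign +1)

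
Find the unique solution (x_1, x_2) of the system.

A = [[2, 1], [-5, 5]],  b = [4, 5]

(1, 2)

Forward elimination on [A|b]:
R2 <- R2 - (-5/2)*R1:  [    0  15/2    15 ]
Row echelon form:
[ 2     1  |   4 ]
[ 0  15/2  |  15 ]
Back-substitution:
x_2 = (15) / (15/2) = 2
x_1 = (4 - (1)*(2)) / 2 = 1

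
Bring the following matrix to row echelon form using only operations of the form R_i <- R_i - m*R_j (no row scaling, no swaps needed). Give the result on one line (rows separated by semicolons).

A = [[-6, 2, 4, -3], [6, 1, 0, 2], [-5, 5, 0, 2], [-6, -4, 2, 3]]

REF = [-6 2 4 -3; 0 3 4 -1; 0 0 -70/9 101/18; 0 0 0 583/70]

Forward elimination:
R2 <- R2 - (-1)*R1:  [  0   3   4  -1 ]
R3 <- R3 - (5/6)*R1:  [     0   10/3  -10/3    9/2 ]
R4 <- R4 - (1)*R1:  [  0  -6  -2   6 ]
R3 <- R3 - (10/9)*R2:  [      0       0   -70/9  101/18 ]
R4 <- R4 - (-2)*R2:  [ 0  0  6  4 ]
R4 <- R4 - (-27/35)*R3:  [      0       0       0  583/70 ]
Row echelon form:
[ -6  2      4      -3 ]
[  0  3      4      -1 ]
[  0  0  -70/9  101/18 ]
[  0  0      0  583/70 ]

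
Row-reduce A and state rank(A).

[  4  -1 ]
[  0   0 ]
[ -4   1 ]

rank(A) = 1

Row reduction:
R3 <- R3 - (-1)*R1:  [ 0  0 ]
Row echelon form:
[ 4  -1 ]
[ 0   0 ]
[ 0   0 ]
Nonzero rows / pivot columns: 1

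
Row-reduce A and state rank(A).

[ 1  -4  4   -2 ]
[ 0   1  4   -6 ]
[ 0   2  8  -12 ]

rank(A) = 2

Row reduction:
R3 <- R3 - (2)*R2:  [ 0  0  0  0 ]
Row echelon form:
[ 1  -4  4  -2 ]
[ 0   1  4  -6 ]
[ 0   0  0   0 ]
Nonzero rows / pivot columns: 2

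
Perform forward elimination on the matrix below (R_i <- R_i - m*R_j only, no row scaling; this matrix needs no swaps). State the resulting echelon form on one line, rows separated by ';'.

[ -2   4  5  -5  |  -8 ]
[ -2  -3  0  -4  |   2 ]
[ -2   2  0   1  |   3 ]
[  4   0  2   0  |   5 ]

REF = [-2 4 5 -5 -8; 0 -7 -5 1 10; 0 0 -25/7 40/7 57/7; 0 0 0 6/5 369/25]

Forward elimination:
R2 <- R2 - (1)*R1:  [  0  -7  -5   1  10 ]
R3 <- R3 - (1)*R1:  [  0  -2  -5   6  11 ]
R4 <- R4 - (-2)*R1:  [   0    8   12  -10  -11 ]
R3 <- R3 - (2/7)*R2:  [     0      0  -25/7   40/7   57/7 ]
R4 <- R4 - (-8/7)*R2:  [     0      0   44/7  -62/7    3/7 ]
R4 <- R4 - (-44/25)*R3:  [      0       0       0     6/5  369/25 ]
Row echelon form:
[ -2   4      5    -5  |      -8 ]
[  0  -7     -5     1  |      10 ]
[  0   0  -25/7  40/7  |    57/7 ]
[  0   0      0   6/5  |  369/25 ]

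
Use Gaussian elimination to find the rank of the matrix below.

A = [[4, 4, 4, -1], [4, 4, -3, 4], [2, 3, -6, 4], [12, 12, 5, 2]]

rank(A) = 3

Row reduction:
R2 <- R2 - (1)*R1:  [  0   0  -7   5 ]
R3 <- R3 - (1/2)*R1:  [   0    1   -8  9/2 ]
R4 <- R4 - (3)*R1:  [  0   0  -7   5 ]
R2 <-> R3   (pivot in column 2 was zero)
[ 4  4   4   -1 ]
[ 0  1  -8  9/2 ]
[ 0  0  -7    5 ]
[ 0  0  -7    5 ]
R4 <- R4 - (1)*R3:  [ 0  0  0  0 ]
Row echelon form:
[ 4  4   4   -1 ]
[ 0  1  -8  9/2 ]
[ 0  0  -7    5 ]
[ 0  0   0    0 ]
Nonzero rows / pivot columns: 3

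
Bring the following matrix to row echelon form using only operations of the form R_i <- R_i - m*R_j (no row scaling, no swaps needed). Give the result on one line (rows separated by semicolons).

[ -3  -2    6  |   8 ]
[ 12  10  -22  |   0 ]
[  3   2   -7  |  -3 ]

REF = [-3 -2 6 8; 0 2 2 32; 0 0 -1 5]

Forward elimination:
R2 <- R2 - (-4)*R1:  [  0   2   2  32 ]
R3 <- R3 - (-1)*R1:  [  0   0  -1   5 ]
Row echelon form:
[ -3  -2   6  |   8 ]
[  0   2   2  |  32 ]
[  0   0  -1  |   5 ]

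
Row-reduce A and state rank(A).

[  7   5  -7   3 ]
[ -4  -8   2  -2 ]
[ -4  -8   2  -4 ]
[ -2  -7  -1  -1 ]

Row reduction:
R2 <- R2 - (-4/7)*R1:  [     0  -36/7     -2   -2/7 ]
R3 <- R3 - (-4/7)*R1:  [     0  -36/7     -2  -16/7 ]
R4 <- R4 - (-2/7)*R1:  [     0  -39/7     -3   -1/7 ]
R3 <- R3 - (1)*R2:  [  0   0   0  -2 ]
R4 <- R4 - (13/12)*R2:  [    0     0  -5/6   1/6 ]
R3 <-> R4   (pivot in column 3 was zero)
[ 7      5    -7     3 ]
[ 0  -36/7    -2  -2/7 ]
[ 0      0  -5/6   1/6 ]
[ 0      0     0    -2 ]
Row echelon form:
[ 7      5    -7     3 ]
[ 0  -36/7    -2  -2/7 ]
[ 0      0  -5/6   1/6 ]
[ 0      0     0    -2 ]
Nonzero rows / pivot columns: 4

rank(A) = 4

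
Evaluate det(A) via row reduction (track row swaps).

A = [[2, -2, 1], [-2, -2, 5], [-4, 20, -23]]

Forward elimination:
R2 <- R2 - (-1)*R1:  [  0  -4   6 ]
R3 <- R3 - (-2)*R1:  [   0   16  -21 ]
R3 <- R3 - (-4)*R2:  [ 0  0  3 ]
Upper-triangular form:
[ 2  -2  1 ]
[ 0  -4  6 ]
[ 0   0  3 ]
det(A) = (-1)^0 * (2) * (-4) * (3) = -24  (0 row swaps -> sign +1)

det(A) = -24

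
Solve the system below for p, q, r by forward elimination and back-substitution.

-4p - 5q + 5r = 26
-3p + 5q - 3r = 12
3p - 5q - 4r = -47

Forward elimination on [A|b]:
R2 <- R2 - (3/4)*R1:  [     0   35/4  -27/4  -15/2 ]
R3 <- R3 - (-3/4)*R1:  [     0  -35/4   -1/4  -55/2 ]
R3 <- R3 - (-1)*R2:  [   0    0   -7  -35 ]
Row echelon form:
[ -4    -5      5  |     26 ]
[  0  35/4  -27/4  |  -15/2 ]
[  0     0     -7  |    -35 ]
Back-substitution:
r = (-35) / -7 = 5
q = (-15/2 - (-27/4)*(5)) / (35/4) = 3
p = (26 - (-5)*(3) - (5)*(5)) / -4 = -4

(-4, 3, 5)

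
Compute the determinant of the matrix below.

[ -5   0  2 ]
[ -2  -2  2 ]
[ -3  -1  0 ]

det(A) = -18

Forward elimination:
R2 <- R2 - (2/5)*R1:  [   0   -2  6/5 ]
R3 <- R3 - (3/5)*R1:  [    0    -1  -6/5 ]
R3 <- R3 - (1/2)*R2:  [    0     0  -9/5 ]
Upper-triangular form:
[ -5   0     2 ]
[  0  -2   6/5 ]
[  0   0  -9/5 ]
det(A) = (-1)^0 * (-5) * (-2) * (-9/5) = -18  (0 row swaps -> sign +1)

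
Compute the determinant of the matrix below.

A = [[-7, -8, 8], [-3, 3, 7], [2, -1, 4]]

det(A) = -365

Forward elimination:
R2 <- R2 - (3/7)*R1:  [    0  45/7  25/7 ]
R3 <- R3 - (-2/7)*R1:  [     0  -23/7   44/7 ]
R3 <- R3 - (-23/45)*R2:  [    0     0  73/9 ]
Upper-triangular form:
[ -7    -8     8 ]
[  0  45/7  25/7 ]
[  0     0  73/9 ]
det(A) = (-1)^0 * (-7) * (45/7) * (73/9) = -365  (0 row swaps -> sign +1)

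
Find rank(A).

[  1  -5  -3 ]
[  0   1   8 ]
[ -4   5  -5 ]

rank(A) = 3

Row reduction:
R3 <- R3 - (-4)*R1:  [   0  -15  -17 ]
R3 <- R3 - (-15)*R2:  [   0    0  103 ]
Row echelon form:
[ 1  -5   -3 ]
[ 0   1    8 ]
[ 0   0  103 ]
Nonzero rows / pivot columns: 3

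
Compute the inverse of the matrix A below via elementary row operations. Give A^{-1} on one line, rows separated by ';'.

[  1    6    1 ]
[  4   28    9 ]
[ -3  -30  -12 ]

Gauss-Jordan on [A | I]:
R2 <- R2 - (4)*R1:  [  0   4   5  |  -4   1   0 ]
R3 <- R3 - (-3)*R1:  [   0  -12   -9  |    3    0    1 ]
R2 <- (1/4)*R2:  [   0    1  5/4  |   -1  1/4    0 ]
R1 <- R1 - (6)*R2:  [     1      0  -13/2  |      7   -3/2      0 ]
R3 <- R3 - (-12)*R2:  [  0   0   6  |  -9   3   1 ]
R3 <- (1/6)*R3:  [    0     0     1  |  -3/2   1/2   1/6 ]
R1 <- R1 - (-13/2)*R3:  [     1      0      0  |  -11/4    7/4  13/12 ]
R2 <- R2 - (5/4)*R3:  [     0      1      0  |    7/8   -3/8  -5/24 ]
Right block of [I | A^{-1}] is the inverse:
[ -11/4   7/4  13/12 ]
[   7/8  -3/8  -5/24 ]
[  -3/2   1/2    1/6 ]

inverse = [-11/4 7/4 13/12; 7/8 -3/8 -5/24; -3/2 1/2 1/6]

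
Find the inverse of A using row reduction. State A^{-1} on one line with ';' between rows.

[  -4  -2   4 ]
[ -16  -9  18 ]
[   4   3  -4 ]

inverse = [-9/4 1/2 0; 1 0 1; -3/2 1/2 1/2]

Gauss-Jordan on [A | I]:
R1 <- (1/-4)*R1:  [    1   1/2    -1  |  -1/4     0     0 ]
R2 <- R2 - (-16)*R1:  [  0  -1   2  |  -4   1   0 ]
R3 <- R3 - (4)*R1:  [ 0  1  0  |  1  0  1 ]
R2 <- (1/-1)*R2:  [  0   1  -2  |   4  -1   0 ]
R1 <- R1 - (1/2)*R2:  [    1     0     0  |  -9/4   1/2     0 ]
R3 <- R3 - (1)*R2:  [  0   0   2  |  -3   1   1 ]
R3 <- (1/2)*R3:  [    0     0     1  |  -3/2   1/2   1/2 ]
R2 <- R2 - (-2)*R3:  [ 0  1  0  |  1  0  1 ]
Right block of [I | A^{-1}] is the inverse:
[ -9/4  1/2    0 ]
[    1    0    1 ]
[ -3/2  1/2  1/2 ]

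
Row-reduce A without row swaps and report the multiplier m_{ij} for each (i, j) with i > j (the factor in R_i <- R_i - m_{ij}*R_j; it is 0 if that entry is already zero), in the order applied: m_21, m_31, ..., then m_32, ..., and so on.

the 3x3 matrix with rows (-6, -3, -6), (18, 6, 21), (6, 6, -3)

multipliers: -3, -1, -1

Forward elimination:
R2 <- R2 - (-3)*R1:  [  0  -3   3 ]
R3 <- R3 - (-1)*R1:  [  0   3  -9 ]
R3 <- R3 - (-1)*R2:  [  0   0  -6 ]
Multipliers (in order of application): m_{21} = -3, m_{31} = -1, m_{32} = -1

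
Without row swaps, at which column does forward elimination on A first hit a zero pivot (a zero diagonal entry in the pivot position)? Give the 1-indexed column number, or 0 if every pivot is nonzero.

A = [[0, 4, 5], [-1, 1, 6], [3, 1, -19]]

Naive forward elimination:
Pivot entry (1,1) is zero but row 2 has -1 in column 1 -> naive elimination stops; a row interchange (e.g. R1 <-> R2) would be required here.

first zero-pivot column = 1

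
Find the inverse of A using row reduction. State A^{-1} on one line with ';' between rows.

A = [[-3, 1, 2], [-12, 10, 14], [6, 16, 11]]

Gauss-Jordan on [A | I]:
R1 <- (1/-3)*R1:  [    1  -1/3  -2/3  |  -1/3     0     0 ]
R2 <- R2 - (-12)*R1:  [  0   6   6  |  -4   1   0 ]
R3 <- R3 - (6)*R1:  [  0  18  15  |   2   0   1 ]
R2 <- (1/6)*R2:  [    0     1     1  |  -2/3   1/6     0 ]
R1 <- R1 - (-1/3)*R2:  [    1     0  -1/3  |  -5/9  1/18     0 ]
R3 <- R3 - (18)*R2:  [  0   0  -3  |  14  -3   1 ]
R3 <- (1/-3)*R3:  [     0      0      1  |  -14/3      1   -1/3 ]
R1 <- R1 - (-1/3)*R3:  [     1      0      0  |  -19/9   7/18   -1/9 ]
R2 <- R2 - (1)*R3:  [    0     1     0  |     4  -5/6   1/3 ]
Right block of [I | A^{-1}] is the inverse:
[ -19/9  7/18  -1/9 ]
[     4  -5/6   1/3 ]
[ -14/3     1  -1/3 ]

inverse = [-19/9 7/18 -1/9; 4 -5/6 1/3; -14/3 1 -1/3]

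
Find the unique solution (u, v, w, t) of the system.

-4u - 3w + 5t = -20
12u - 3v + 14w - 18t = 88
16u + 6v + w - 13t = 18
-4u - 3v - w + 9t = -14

Forward elimination on [A|b]:
R2 <- R2 - (-3)*R1:  [  0  -3   5  -3  28 ]
R3 <- R3 - (-4)*R1:  [   0    6  -11    7  -62 ]
R4 <- R4 - (1)*R1:  [  0  -3   2   4   6 ]
R3 <- R3 - (-2)*R2:  [  0   0  -1   1  -6 ]
R4 <- R4 - (1)*R2:  [   0    0   -3    7  -22 ]
R4 <- R4 - (3)*R3:  [  0   0   0   4  -4 ]
Row echelon form:
[ -4   0  -3   5  |  -20 ]
[  0  -3   5  -3  |   28 ]
[  0   0  -1   1  |   -6 ]
[  0   0   0   4  |   -4 ]
Back-substitution:
t = (-4) / 4 = -1
w = (-6 - (1)*(-1)) / -1 = 5
v = (28 - (5)*(5) - (-3)*(-1)) / -3 = 0
u = (-20 - (-3)*(5) - (5)*(-1)) / -4 = 0

(0, 0, 5, -1)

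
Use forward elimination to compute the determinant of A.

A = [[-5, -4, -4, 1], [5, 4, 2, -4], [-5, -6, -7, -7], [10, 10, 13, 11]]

det(A) = 40

Forward elimination:
R2 <- R2 - (-1)*R1:  [  0   0  -2  -3 ]
R3 <- R3 - (1)*R1:  [  0  -2  -3  -8 ]
R4 <- R4 - (-2)*R1:  [  0   2   5  13 ]
R2 <-> R3   (pivot in column 2 was zero)
[ -5  -4  -4   1 ]
[  0  -2  -3  -8 ]
[  0   0  -2  -3 ]
[  0   2   5  13 ]
R4 <- R4 - (-1)*R2:  [ 0  0  2  5 ]
R4 <- R4 - (-1)*R3:  [ 0  0  0  2 ]
Upper-triangular form:
[ -5  -4  -4   1 ]
[  0  -2  -3  -8 ]
[  0   0  -2  -3 ]
[  0   0   0   2 ]
det(A) = (-1)^1 * (-5) * (-2) * (-2) * (2) = 40  (1 row swap -> sign -1)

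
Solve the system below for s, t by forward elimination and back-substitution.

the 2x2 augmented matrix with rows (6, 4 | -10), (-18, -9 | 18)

Forward elimination on [A|b]:
R2 <- R2 - (-3)*R1:  [   0    3  -12 ]
Row echelon form:
[ 6  4  |  -10 ]
[ 0  3  |  -12 ]
Back-substitution:
t = (-12) / 3 = -4
s = (-10 - (4)*(-4)) / 6 = 1

(1, -4)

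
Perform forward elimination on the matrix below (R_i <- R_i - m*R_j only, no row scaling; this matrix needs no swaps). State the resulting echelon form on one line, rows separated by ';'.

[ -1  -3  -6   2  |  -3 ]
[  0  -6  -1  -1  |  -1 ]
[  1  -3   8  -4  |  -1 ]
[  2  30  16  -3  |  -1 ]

Forward elimination:
R3 <- R3 - (-1)*R1:  [  0  -6   2  -2  -4 ]
R4 <- R4 - (-2)*R1:  [  0  24   4   1  -7 ]
R3 <- R3 - (1)*R2:  [  0   0   3  -1  -3 ]
R4 <- R4 - (-4)*R2:  [   0    0    0   -3  -11 ]
Row echelon form:
[ -1  -3  -6   2  |   -3 ]
[  0  -6  -1  -1  |   -1 ]
[  0   0   3  -1  |   -3 ]
[  0   0   0  -3  |  -11 ]

REF = [-1 -3 -6 2 -3; 0 -6 -1 -1 -1; 0 0 3 -1 -3; 0 0 0 -3 -11]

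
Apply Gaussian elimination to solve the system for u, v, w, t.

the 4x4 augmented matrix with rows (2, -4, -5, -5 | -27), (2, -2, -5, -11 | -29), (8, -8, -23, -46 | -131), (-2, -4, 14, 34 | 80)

(-3, -1, 5, 0)

Forward elimination on [A|b]:
R2 <- R2 - (1)*R1:  [  0   2   0  -6  -2 ]
R3 <- R3 - (4)*R1:  [   0    8   -3  -26  -23 ]
R4 <- R4 - (-1)*R1:  [  0  -8   9  29  53 ]
R3 <- R3 - (4)*R2:  [   0    0   -3   -2  -15 ]
R4 <- R4 - (-4)*R2:  [  0   0   9   5  45 ]
R4 <- R4 - (-3)*R3:  [  0   0   0  -1   0 ]
Row echelon form:
[ 2  -4  -5  -5  |  -27 ]
[ 0   2   0  -6  |   -2 ]
[ 0   0  -3  -2  |  -15 ]
[ 0   0   0  -1  |    0 ]
Back-substitution:
t = (0) / -1 = 0
w = (-15 - (-2)*(0)) / -3 = 5
v = (-2 - (-6)*(0)) / 2 = -1
u = (-27 - (-4)*(-1) - (-5)*(5) - (-5)*(0)) / 2 = -3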